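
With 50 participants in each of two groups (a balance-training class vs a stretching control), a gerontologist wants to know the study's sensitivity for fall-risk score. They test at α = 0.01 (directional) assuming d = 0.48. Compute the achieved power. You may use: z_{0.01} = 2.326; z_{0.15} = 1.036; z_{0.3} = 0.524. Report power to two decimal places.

For two equal groups, power = Φ(d·√(n/2) − z_{α}).
d·√(n/2) = 0.48 × √(50/2) = 0.48 × 5.000 = 2.400.
z_β = 2.400 − 2.326 = 0.074.
Power = Φ(0.074) = 0.529.

power ≈ 0.53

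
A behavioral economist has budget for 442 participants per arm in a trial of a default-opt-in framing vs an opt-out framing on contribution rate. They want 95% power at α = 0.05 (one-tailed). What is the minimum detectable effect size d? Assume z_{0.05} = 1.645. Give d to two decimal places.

For two independent groups of n = 442 each: d_min = (z_{α} + z_β)·√(2/n).
z-sum = 1.645 + 1.645 = 3.290.
d_min = 3.290 × √(2/442) = 3.290 × 0.0673 = 0.221.

d_min ≈ 0.22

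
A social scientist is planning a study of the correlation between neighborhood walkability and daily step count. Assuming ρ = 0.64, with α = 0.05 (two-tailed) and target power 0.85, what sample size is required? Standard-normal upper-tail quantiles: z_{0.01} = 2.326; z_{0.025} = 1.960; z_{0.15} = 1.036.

n = 19

Fisher's z: C = ½·ln((1+r)/(1−r)) = ½·ln(4.5556) = 0.7582.
n = ((z_{α/2} + z_β)/C)² + 3.
(1.960 + 1.036) / 0.7582 = 2.996 / 0.7582 = 3.951.
n = 3.951² + 3 = 15.61 + 3 = 18.6.
Round up.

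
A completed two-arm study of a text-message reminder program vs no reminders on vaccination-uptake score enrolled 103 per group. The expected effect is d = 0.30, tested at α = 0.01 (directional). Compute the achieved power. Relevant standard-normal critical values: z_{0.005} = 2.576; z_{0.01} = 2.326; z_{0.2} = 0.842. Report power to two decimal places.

power ≈ 0.43

For two equal groups, power = Φ(d·√(n/2) − z_{α}).
d·√(n/2) = 0.30 × √(103/2) = 0.30 × 7.176 = 2.153.
z_β = 2.153 − 2.326 = -0.173.
Power = Φ(-0.173) = 0.431.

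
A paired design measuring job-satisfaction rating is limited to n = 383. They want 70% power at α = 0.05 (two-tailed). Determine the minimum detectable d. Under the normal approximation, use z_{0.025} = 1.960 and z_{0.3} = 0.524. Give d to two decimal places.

d_min ≈ 0.13

For a single sample (or paired design) of n = 383: d_min = (z_{α/2} + z_β)/√n.
z-sum = 1.960 + 0.524 = 2.484.
d_min = 2.484 / √383 = 2.484 / 19.570 = 0.127.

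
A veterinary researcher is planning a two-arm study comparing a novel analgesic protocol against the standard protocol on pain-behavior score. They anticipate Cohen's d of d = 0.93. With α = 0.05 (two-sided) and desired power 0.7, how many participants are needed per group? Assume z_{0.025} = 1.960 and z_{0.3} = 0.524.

For two independent groups with equal n: n = 2·((z_{α/2} + z_β) / d)².
z_{α/2} + z_β = 1.960 + 0.524 = 2.484.
n = 2 × (2.484 / 0.93)² = 2 × 2.671² = 2 × 7.13 = 14.3.
Round up to the next whole participant.

n = 15 per group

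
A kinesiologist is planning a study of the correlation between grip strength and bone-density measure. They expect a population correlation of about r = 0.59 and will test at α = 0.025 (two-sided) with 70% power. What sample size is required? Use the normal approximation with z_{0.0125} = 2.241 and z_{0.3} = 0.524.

n = 20

Fisher's z: C = ½·ln((1+r)/(1−r)) = ½·ln(3.8780) = 0.6777.
n = ((z_{α/2} + z_β)/C)² + 3.
(2.241 + 0.524) / 0.6777 = 2.765 / 0.6777 = 4.080.
n = 4.080² + 3 = 16.65 + 3 = 19.6.
Round up.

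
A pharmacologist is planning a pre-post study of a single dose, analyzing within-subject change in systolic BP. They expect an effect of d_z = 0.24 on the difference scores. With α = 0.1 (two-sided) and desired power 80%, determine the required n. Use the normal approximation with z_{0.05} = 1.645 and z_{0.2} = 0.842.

For a paired (one-sample on differences) test: n = ((z_{α/2} + z_β) / d)².
z_{α/2} + z_β = 1.645 + 0.842 = 2.487.
n = (2.487 / 0.24)² = 10.363² = 107.38.
Round up.

n = 108 pairs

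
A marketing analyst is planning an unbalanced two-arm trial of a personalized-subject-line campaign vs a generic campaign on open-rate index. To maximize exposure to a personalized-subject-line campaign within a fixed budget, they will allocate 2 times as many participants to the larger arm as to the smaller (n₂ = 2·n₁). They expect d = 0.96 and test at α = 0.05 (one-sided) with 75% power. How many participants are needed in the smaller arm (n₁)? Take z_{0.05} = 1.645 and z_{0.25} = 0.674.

n₁ = 9

With allocation ratio k = n₂/n₁ = 2, Var(x̄₁−x̄₂) = σ²(1/n₁ + 1/(k·n₁)) = σ²·(k+1)/(k·n₁).
So n₁ = (1 + 1/k)·((z_{α} + z_β)/d)² = 1.500 × (2.319/0.96)².
n₁ = 1.500 × 5.84 = 8.8.
Round up: n₁ = 9, giving n₂ = 2 × 9 = 18.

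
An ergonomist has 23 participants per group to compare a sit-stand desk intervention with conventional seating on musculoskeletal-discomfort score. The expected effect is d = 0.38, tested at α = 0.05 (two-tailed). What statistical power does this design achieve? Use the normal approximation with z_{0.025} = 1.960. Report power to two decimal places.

power ≈ 0.25

For two equal groups, power = Φ(d·√(n/2) − z_{α/2}).
d·√(n/2) = 0.38 × √(23/2) = 0.38 × 3.391 = 1.289.
z_β = 1.289 − 1.960 = -0.671.
Power = Φ(-0.671) = 0.251.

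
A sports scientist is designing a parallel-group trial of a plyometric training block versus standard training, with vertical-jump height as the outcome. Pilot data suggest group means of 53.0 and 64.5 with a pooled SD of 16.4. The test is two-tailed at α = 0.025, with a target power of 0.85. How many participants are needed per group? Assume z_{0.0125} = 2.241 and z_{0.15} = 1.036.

n = 44 per group

Cohen's d = |M₁ − M₂| / SD_pooled = |53.0 − 64.5| / 16.4 = 11.5 / 16.4 = 0.701.
For two independent groups with equal n: n = 2·((z_{α/2} + z_β) / d)².
z_{α/2} + z_β = 2.241 + 1.036 = 3.277.
n = 2 × (3.277 / 0.701)² = 2 × 4.675² = 2 × 21.85 = 43.7.
Round up to the next whole participant.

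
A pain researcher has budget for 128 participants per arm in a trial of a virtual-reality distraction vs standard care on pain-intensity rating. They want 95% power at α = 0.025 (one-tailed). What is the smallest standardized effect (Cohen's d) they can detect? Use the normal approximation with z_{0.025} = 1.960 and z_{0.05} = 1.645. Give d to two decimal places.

For two independent groups of n = 128 each: d_min = (z_{α} + z_β)·√(2/n).
z-sum = 1.960 + 1.645 = 3.605.
d_min = 3.605 × √(2/128) = 3.605 × 0.1250 = 0.451.

d_min ≈ 0.45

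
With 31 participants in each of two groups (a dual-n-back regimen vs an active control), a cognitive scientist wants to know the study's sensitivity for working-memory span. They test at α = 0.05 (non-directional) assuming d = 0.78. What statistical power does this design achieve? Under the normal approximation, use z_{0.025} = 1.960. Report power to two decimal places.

For two equal groups, power = Φ(d·√(n/2) − z_{α/2}).
d·√(n/2) = 0.78 × √(31/2) = 0.78 × 3.937 = 3.071.
z_β = 3.071 − 1.960 = 1.111.
Power = Φ(1.111) = 0.867.

power ≈ 0.87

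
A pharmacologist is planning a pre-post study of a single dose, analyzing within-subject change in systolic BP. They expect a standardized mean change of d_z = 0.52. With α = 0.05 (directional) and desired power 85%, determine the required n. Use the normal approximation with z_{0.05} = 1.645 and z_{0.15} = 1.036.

n = 27 pairs

For a paired (one-sample on differences) test: n = ((z_{α} + z_β) / d)².
z_{α} + z_β = 1.645 + 1.036 = 2.681.
n = (2.681 / 0.52)² = 5.156² = 26.58.
Round up.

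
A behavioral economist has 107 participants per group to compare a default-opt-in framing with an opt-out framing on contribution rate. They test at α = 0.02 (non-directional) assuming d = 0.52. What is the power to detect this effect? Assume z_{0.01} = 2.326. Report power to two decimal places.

power ≈ 0.93

For two equal groups, power = Φ(d·√(n/2) − z_{α/2}).
d·√(n/2) = 0.52 × √(107/2) = 0.52 × 7.314 = 3.803.
z_β = 3.803 − 2.326 = 1.477.
Power = Φ(1.477) = 0.930.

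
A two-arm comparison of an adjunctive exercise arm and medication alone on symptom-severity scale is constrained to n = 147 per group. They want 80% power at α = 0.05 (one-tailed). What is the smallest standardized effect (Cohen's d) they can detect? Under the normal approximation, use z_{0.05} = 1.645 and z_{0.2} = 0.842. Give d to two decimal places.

For two independent groups of n = 147 each: d_min = (z_{α} + z_β)·√(2/n).
z-sum = 1.645 + 0.842 = 2.487.
d_min = 2.487 × √(2/147) = 2.487 × 0.1166 = 0.290.

d_min ≈ 0.29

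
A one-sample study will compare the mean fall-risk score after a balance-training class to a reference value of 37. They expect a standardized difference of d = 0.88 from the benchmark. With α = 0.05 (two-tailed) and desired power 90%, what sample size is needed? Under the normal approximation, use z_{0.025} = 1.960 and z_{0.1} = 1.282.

For a one-sample test: n = ((z_{α/2} + z_β) / d)².
z_{α/2} + z_β = 1.960 + 1.282 = 3.242.
n = (3.242 / 0.88)² = 3.684² = 13.57.
Round up.

n = 14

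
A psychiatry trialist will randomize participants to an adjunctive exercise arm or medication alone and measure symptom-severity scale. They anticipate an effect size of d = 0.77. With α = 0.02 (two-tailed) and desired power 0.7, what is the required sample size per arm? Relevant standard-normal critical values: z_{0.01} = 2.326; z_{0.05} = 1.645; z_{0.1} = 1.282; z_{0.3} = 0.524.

For two independent groups with equal n: n = 2·((z_{α/2} + z_β) / d)².
z_{α/2} + z_β = 2.326 + 0.524 = 2.850.
n = 2 × (2.850 / 0.77)² = 2 × 3.701² = 2 × 13.70 = 27.4.
Round up to the next whole participant.

n = 28 per group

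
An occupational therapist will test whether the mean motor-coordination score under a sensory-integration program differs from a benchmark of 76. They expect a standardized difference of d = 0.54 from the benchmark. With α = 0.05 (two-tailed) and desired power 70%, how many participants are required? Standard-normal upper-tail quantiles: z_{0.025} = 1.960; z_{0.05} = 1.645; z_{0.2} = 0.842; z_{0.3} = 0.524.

For a one-sample test: n = ((z_{α/2} + z_β) / d)².
z_{α/2} + z_β = 1.960 + 0.524 = 2.484.
n = (2.484 / 0.54)² = 4.600² = 21.16.
Round up.

n = 22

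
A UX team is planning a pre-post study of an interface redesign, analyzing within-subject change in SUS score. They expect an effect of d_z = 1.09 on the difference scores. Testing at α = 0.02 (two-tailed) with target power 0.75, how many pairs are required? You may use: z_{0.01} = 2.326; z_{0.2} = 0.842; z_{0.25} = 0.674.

n = 8 pairs

For a paired (one-sample on differences) test: n = ((z_{α/2} + z_β) / d)².
z_{α/2} + z_β = 2.326 + 0.674 = 3.000.
n = (3.000 / 1.09)² = 2.752² = 7.58.
Round up.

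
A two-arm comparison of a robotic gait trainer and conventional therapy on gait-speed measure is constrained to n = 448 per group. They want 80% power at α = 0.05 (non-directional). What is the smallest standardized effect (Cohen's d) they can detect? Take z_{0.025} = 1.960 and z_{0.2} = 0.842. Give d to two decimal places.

d_min ≈ 0.19

For two independent groups of n = 448 each: d_min = (z_{α/2} + z_β)·√(2/n).
z-sum = 1.960 + 0.842 = 2.802.
d_min = 2.802 × √(2/448) = 2.802 × 0.0668 = 0.187.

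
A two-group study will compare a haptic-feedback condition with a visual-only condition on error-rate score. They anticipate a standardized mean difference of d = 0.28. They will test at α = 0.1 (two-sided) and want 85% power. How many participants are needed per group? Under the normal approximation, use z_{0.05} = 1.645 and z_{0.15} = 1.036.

For two independent groups with equal n: n = 2·((z_{α/2} + z_β) / d)².
z_{α/2} + z_β = 1.645 + 1.036 = 2.681.
n = 2 × (2.681 / 0.28)² = 2 × 9.575² = 2 × 91.68 = 183.4.
Round up to the next whole participant.

n = 184 per group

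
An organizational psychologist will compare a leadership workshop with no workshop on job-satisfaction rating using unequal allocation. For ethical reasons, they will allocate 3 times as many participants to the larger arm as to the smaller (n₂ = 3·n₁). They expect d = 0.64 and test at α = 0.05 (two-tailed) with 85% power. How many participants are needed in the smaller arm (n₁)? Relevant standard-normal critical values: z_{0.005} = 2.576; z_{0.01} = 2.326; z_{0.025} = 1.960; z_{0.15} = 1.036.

With allocation ratio k = n₂/n₁ = 3, Var(x̄₁−x̄₂) = σ²(1/n₁ + 1/(k·n₁)) = σ²·(k+1)/(k·n₁).
So n₁ = (1 + 1/k)·((z_{α/2} + z_β)/d)² = 1.333 × (2.996/0.64)².
n₁ = 1.333 × 21.91 = 29.2.
Round up: n₁ = 30, giving n₂ = 3 × 30 = 90.

n₁ = 30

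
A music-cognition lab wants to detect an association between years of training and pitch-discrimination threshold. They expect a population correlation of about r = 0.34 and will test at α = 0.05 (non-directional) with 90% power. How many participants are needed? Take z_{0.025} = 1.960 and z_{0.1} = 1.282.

Fisher's z: C = ½·ln((1+r)/(1−r)) = ½·ln(2.0303) = 0.3541.
n = ((z_{α/2} + z_β)/C)² + 3.
(1.960 + 1.282) / 0.3541 = 3.242 / 0.3541 = 9.156.
n = 9.156² + 3 = 83.83 + 3 = 86.8.
Round up.

n = 87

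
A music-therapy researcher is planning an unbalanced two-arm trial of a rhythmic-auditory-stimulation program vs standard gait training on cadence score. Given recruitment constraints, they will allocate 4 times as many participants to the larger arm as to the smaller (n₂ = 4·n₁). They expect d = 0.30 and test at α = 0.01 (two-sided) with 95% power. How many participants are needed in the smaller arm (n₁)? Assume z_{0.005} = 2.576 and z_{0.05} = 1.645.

With allocation ratio k = n₂/n₁ = 4, Var(x̄₁−x̄₂) = σ²(1/n₁ + 1/(k·n₁)) = σ²·(k+1)/(k·n₁).
So n₁ = (1 + 1/k)·((z_{α/2} + z_β)/d)² = 1.250 × (4.221/0.30)².
n₁ = 1.250 × 197.96 = 247.5.
Round up: n₁ = 248, giving n₂ = 4 × 248 = 992.

n₁ = 248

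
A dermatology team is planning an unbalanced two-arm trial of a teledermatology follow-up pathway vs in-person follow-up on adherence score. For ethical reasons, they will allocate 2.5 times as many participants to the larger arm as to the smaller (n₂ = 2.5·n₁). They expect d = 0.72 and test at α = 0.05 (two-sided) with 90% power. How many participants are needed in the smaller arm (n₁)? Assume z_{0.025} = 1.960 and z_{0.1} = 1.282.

n₁ = 29

With allocation ratio k = n₂/n₁ = 2.5, Var(x̄₁−x̄₂) = σ²(1/n₁ + 1/(k·n₁)) = σ²·(k+1)/(k·n₁).
So n₁ = (1 + 1/k)·((z_{α/2} + z_β)/d)² = 1.400 × (3.242/0.72)².
n₁ = 1.400 × 20.28 = 28.4.
Round up: n₁ = 29, giving n₂ = ⌈2.5 × 29⌉ = ⌈72.5⌉ = 73.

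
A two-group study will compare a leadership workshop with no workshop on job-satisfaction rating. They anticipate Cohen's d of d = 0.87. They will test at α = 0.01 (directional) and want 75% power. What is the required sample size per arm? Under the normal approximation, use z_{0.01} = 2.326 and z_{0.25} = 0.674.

For two independent groups with equal n: n = 2·((z_{α} + z_β) / d)².
z_{α} + z_β = 2.326 + 0.674 = 3.000.
n = 2 × (3.000 / 0.87)² = 2 × 3.448² = 2 × 11.89 = 23.8.
Round up to the next whole participant.

n = 24 per group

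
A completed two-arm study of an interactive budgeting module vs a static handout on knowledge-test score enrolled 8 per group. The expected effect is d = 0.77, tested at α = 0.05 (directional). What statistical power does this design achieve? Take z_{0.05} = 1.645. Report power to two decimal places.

For two equal groups, power = Φ(d·√(n/2) − z_{α}).
d·√(n/2) = 0.77 × √(8/2) = 0.77 × 2.000 = 1.540.
z_β = 1.540 − 1.645 = -0.105.
Power = Φ(-0.105) = 0.458.

power ≈ 0.46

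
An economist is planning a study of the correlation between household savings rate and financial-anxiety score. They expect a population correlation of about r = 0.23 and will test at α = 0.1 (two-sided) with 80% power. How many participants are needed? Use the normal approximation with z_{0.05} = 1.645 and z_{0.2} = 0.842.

n = 116

Fisher's z: C = ½·ln((1+r)/(1−r)) = ½·ln(1.5974) = 0.2342.
n = ((z_{α/2} + z_β)/C)² + 3.
(1.645 + 0.842) / 0.2342 = 2.487 / 0.2342 = 10.619.
n = 10.619² + 3 = 112.77 + 3 = 115.8.
Round up.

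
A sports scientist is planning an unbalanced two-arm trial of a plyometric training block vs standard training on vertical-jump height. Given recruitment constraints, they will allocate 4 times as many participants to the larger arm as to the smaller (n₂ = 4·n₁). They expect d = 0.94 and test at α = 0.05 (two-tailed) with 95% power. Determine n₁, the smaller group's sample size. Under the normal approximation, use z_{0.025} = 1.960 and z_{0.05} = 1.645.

n₁ = 19

With allocation ratio k = n₂/n₁ = 4, Var(x̄₁−x̄₂) = σ²(1/n₁ + 1/(k·n₁)) = σ²·(k+1)/(k·n₁).
So n₁ = (1 + 1/k)·((z_{α/2} + z_β)/d)² = 1.250 × (3.605/0.94)².
n₁ = 1.250 × 14.71 = 18.4.
Round up: n₁ = 19, giving n₂ = 4 × 19 = 76.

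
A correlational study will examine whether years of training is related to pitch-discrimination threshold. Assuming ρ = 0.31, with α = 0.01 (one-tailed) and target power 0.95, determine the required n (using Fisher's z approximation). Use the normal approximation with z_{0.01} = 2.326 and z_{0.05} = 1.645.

n = 157

Fisher's z: C = ½·ln((1+r)/(1−r)) = ½·ln(1.8986) = 0.3205.
n = ((z_{α} + z_β)/C)² + 3.
(2.326 + 1.645) / 0.3205 = 3.971 / 0.3205 = 12.390.
n = 12.390² + 3 = 153.51 + 3 = 156.5.
Round up.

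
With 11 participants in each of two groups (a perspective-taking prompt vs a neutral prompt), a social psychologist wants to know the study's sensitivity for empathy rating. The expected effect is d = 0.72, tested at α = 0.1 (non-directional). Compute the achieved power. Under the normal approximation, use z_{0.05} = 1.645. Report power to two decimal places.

For two equal groups, power = Φ(d·√(n/2) − z_{α/2}).
d·√(n/2) = 0.72 × √(11/2) = 0.72 × 2.345 = 1.689.
z_β = 1.689 − 1.645 = 0.044.
Power = Φ(0.044) = 0.517.

power ≈ 0.52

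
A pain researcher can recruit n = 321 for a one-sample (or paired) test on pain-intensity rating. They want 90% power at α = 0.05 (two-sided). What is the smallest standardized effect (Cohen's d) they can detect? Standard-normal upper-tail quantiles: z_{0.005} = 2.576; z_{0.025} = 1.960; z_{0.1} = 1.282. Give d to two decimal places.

d_min ≈ 0.18

For a single sample (or paired design) of n = 321: d_min = (z_{α/2} + z_β)/√n.
z-sum = 1.960 + 1.282 = 3.242.
d_min = 3.242 / √321 = 3.242 / 17.916 = 0.181.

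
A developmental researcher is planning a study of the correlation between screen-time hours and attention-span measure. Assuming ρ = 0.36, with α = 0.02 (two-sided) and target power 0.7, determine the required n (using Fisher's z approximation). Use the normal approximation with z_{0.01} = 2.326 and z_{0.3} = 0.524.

Fisher's z: C = ½·ln((1+r)/(1−r)) = ½·ln(2.1250) = 0.3769.
n = ((z_{α/2} + z_β)/C)² + 3.
(2.326 + 0.524) / 0.3769 = 2.850 / 0.3769 = 7.562.
n = 7.562² + 3 = 57.18 + 3 = 60.2.
Round up.

n = 61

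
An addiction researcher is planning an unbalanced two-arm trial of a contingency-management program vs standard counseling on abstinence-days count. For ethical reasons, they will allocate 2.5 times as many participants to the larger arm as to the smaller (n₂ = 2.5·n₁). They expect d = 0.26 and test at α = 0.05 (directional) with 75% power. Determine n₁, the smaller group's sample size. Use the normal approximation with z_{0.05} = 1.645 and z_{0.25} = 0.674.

n₁ = 112

With allocation ratio k = n₂/n₁ = 2.5, Var(x̄₁−x̄₂) = σ²(1/n₁ + 1/(k·n₁)) = σ²·(k+1)/(k·n₁).
So n₁ = (1 + 1/k)·((z_{α} + z_β)/d)² = 1.400 × (2.319/0.26)².
n₁ = 1.400 × 79.55 = 111.4.
Round up: n₁ = 112, giving n₂ = 2.5 × 112 = 280.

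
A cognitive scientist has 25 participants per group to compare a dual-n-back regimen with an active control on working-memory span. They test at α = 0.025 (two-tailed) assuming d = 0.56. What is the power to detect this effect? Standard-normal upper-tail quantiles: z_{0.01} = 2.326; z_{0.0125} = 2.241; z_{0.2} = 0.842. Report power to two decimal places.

For two equal groups, power = Φ(d·√(n/2) − z_{α/2}).
d·√(n/2) = 0.56 × √(25/2) = 0.56 × 3.536 = 1.980.
z_β = 1.980 − 2.241 = -0.261.
Power = Φ(-0.261) = 0.397.

power ≈ 0.40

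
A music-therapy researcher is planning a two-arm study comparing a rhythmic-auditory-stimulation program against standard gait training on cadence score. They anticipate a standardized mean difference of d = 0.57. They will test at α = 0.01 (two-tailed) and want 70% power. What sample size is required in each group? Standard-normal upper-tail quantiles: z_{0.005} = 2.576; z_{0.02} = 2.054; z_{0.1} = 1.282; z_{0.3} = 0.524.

For two independent groups with equal n: n = 2·((z_{α/2} + z_β) / d)².
z_{α/2} + z_β = 2.576 + 0.524 = 3.100.
n = 2 × (3.100 / 0.57)² = 2 × 5.439² = 2 × 29.58 = 59.2.
Round up to the next whole participant.

n = 60 per group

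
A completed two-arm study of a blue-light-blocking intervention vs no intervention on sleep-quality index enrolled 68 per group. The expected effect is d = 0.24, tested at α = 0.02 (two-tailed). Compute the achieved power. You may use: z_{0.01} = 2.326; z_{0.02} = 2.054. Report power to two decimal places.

power ≈ 0.18

For two equal groups, power = Φ(d·√(n/2) − z_{α/2}).
d·√(n/2) = 0.24 × √(68/2) = 0.24 × 5.831 = 1.399.
z_β = 1.399 − 2.326 = -0.927.
Power = Φ(-0.927) = 0.177.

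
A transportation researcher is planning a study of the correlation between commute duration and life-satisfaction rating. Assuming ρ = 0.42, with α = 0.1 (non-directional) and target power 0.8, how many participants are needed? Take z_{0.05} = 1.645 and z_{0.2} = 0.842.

Fisher's z: C = ½·ln((1+r)/(1−r)) = ½·ln(2.4483) = 0.4477.
n = ((z_{α/2} + z_β)/C)² + 3.
(1.645 + 0.842) / 0.4477 = 2.487 / 0.4477 = 5.555.
n = 5.555² + 3 = 30.86 + 3 = 33.9.
Round up.

n = 34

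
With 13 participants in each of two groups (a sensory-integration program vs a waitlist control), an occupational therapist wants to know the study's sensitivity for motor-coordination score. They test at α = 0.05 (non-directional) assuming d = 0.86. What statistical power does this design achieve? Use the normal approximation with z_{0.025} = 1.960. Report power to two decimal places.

power ≈ 0.59

For two equal groups, power = Φ(d·√(n/2) − z_{α/2}).
d·√(n/2) = 0.86 × √(13/2) = 0.86 × 2.550 = 2.193.
z_β = 2.193 − 1.960 = 0.233.
Power = Φ(0.233) = 0.592.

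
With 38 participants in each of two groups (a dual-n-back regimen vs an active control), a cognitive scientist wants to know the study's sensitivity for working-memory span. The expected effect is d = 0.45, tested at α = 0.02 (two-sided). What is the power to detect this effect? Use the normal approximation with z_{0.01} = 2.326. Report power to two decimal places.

power ≈ 0.36

For two equal groups, power = Φ(d·√(n/2) − z_{α/2}).
d·√(n/2) = 0.45 × √(38/2) = 0.45 × 4.359 = 1.962.
z_β = 1.962 − 2.326 = -0.364.
Power = Φ(-0.364) = 0.358.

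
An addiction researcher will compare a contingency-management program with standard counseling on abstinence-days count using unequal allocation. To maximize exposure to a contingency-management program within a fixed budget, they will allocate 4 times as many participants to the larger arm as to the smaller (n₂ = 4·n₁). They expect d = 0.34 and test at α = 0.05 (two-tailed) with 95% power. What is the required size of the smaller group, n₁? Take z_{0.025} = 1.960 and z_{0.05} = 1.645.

n₁ = 141

With allocation ratio k = n₂/n₁ = 4, Var(x̄₁−x̄₂) = σ²(1/n₁ + 1/(k·n₁)) = σ²·(k+1)/(k·n₁).
So n₁ = (1 + 1/k)·((z_{α/2} + z_β)/d)² = 1.250 × (3.605/0.34)².
n₁ = 1.250 × 112.42 = 140.5.
Round up: n₁ = 141, giving n₂ = 4 × 141 = 564.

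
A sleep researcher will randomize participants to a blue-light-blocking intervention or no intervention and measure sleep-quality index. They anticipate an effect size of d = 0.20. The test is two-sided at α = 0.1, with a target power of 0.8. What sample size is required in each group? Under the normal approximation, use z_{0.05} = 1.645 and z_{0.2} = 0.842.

n = 310 per group

For two independent groups with equal n: n = 2·((z_{α/2} + z_β) / d)².
z_{α/2} + z_β = 1.645 + 0.842 = 2.487.
n = 2 × (2.487 / 0.20)² = 2 × 12.435² = 2 × 154.63 = 309.3.
Round up to the next whole participant.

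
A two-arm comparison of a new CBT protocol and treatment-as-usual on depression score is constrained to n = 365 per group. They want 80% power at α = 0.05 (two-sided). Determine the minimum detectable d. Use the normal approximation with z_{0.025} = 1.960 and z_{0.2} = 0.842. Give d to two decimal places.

d_min ≈ 0.21

For two independent groups of n = 365 each: d_min = (z_{α/2} + z_β)·√(2/n).
z-sum = 1.960 + 0.842 = 2.802.
d_min = 2.802 × √(2/365) = 2.802 × 0.0740 = 0.207.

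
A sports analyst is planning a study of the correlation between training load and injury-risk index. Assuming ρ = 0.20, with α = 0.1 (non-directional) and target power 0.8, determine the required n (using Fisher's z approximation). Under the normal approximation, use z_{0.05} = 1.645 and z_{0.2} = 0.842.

n = 154

Fisher's z: C = ½·ln((1+r)/(1−r)) = ½·ln(1.5000) = 0.2027.
n = ((z_{α/2} + z_β)/C)² + 3.
(1.645 + 0.842) / 0.2027 = 2.487 / 0.2027 = 12.269.
n = 12.269² + 3 = 150.54 + 3 = 153.5.
Round up.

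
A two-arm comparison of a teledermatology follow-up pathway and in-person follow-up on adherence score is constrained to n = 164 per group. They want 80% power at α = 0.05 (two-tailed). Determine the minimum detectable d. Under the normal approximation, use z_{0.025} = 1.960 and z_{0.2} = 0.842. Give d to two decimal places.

d_min ≈ 0.31

For two independent groups of n = 164 each: d_min = (z_{α/2} + z_β)·√(2/n).
z-sum = 1.960 + 0.842 = 2.802.
d_min = 2.802 × √(2/164) = 2.802 × 0.1104 = 0.309.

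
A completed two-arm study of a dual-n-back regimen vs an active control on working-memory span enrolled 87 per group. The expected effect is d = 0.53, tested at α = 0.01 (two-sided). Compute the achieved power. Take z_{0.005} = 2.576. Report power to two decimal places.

For two equal groups, power = Φ(d·√(n/2) − z_{α/2}).
d·√(n/2) = 0.53 × √(87/2) = 0.53 × 6.595 = 3.496.
z_β = 3.496 − 2.576 = 0.920.
Power = Φ(0.920) = 0.821.

power ≈ 0.82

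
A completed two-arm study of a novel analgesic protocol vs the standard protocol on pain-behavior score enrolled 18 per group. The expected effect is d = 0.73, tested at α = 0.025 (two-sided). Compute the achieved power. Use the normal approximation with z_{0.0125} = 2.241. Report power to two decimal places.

For two equal groups, power = Φ(d·√(n/2) − z_{α/2}).
d·√(n/2) = 0.73 × √(18/2) = 0.73 × 3.000 = 2.190.
z_β = 2.190 − 2.241 = -0.051.
Power = Φ(-0.051) = 0.480.

power ≈ 0.48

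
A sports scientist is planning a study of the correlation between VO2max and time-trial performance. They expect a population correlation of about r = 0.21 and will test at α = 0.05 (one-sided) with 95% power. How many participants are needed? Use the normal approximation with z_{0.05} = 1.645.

n = 242

Fisher's z: C = ½·ln((1+r)/(1−r)) = ½·ln(1.5316) = 0.2132.
n = ((z_{α} + z_β)/C)² + 3.
(1.645 + 1.645) / 0.2132 = 3.290 / 0.2132 = 15.432.
n = 15.432² + 3 = 238.13 + 3 = 241.1.
Round up.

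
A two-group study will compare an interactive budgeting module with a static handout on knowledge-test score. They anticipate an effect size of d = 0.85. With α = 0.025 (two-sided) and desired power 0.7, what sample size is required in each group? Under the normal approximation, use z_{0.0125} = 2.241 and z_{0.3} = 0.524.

For two independent groups with equal n: n = 2·((z_{α/2} + z_β) / d)².
z_{α/2} + z_β = 2.241 + 0.524 = 2.765.
n = 2 × (2.765 / 0.85)² = 2 × 3.253² = 2 × 10.58 = 21.2.
Round up to the next whole participant.

n = 22 per group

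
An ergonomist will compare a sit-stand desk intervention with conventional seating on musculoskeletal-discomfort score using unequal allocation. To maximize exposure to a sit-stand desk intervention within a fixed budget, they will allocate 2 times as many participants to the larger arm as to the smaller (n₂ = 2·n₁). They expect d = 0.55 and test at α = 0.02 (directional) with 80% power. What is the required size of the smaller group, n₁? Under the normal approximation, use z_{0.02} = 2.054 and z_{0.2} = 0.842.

With allocation ratio k = n₂/n₁ = 2, Var(x̄₁−x̄₂) = σ²(1/n₁ + 1/(k·n₁)) = σ²·(k+1)/(k·n₁).
So n₁ = (1 + 1/k)·((z_{α} + z_β)/d)² = 1.500 × (2.896/0.55)².
n₁ = 1.500 × 27.73 = 41.6.
Round up: n₁ = 42, giving n₂ = 2 × 42 = 84.

n₁ = 42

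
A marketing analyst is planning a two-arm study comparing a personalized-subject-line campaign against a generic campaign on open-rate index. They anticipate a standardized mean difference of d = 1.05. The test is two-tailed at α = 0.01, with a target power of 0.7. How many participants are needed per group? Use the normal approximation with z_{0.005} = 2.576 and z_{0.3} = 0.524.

For two independent groups with equal n: n = 2·((z_{α/2} + z_β) / d)².
z_{α/2} + z_β = 2.576 + 0.524 = 3.100.
n = 2 × (3.100 / 1.05)² = 2 × 2.952² = 2 × 8.72 = 17.4.
Round up to the next whole participant.

n = 18 per group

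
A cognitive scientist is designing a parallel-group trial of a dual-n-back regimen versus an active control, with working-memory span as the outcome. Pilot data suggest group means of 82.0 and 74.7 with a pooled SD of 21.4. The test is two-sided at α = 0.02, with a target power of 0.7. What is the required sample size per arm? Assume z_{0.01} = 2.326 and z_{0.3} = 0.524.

Cohen's d = |M₁ − M₂| / SD_pooled = |82.0 − 74.7| / 21.4 = 7.3 / 21.4 = 0.341.
For two independent groups with equal n: n = 2·((z_{α/2} + z_β) / d)².
z_{α/2} + z_β = 2.326 + 0.524 = 2.850.
n = 2 × (2.850 / 0.341)² = 2 × 8.358² = 2 × 69.85 = 139.7.
Round up to the next whole participant.

n = 140 per group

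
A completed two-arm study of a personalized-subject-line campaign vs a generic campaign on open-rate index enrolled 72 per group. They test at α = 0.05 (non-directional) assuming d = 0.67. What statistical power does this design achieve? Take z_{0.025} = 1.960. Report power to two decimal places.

power ≈ 0.98

For two equal groups, power = Φ(d·√(n/2) − z_{α/2}).
d·√(n/2) = 0.67 × √(72/2) = 0.67 × 6.000 = 4.020.
z_β = 4.020 − 1.960 = 2.060.
Power = Φ(2.060) = 0.980.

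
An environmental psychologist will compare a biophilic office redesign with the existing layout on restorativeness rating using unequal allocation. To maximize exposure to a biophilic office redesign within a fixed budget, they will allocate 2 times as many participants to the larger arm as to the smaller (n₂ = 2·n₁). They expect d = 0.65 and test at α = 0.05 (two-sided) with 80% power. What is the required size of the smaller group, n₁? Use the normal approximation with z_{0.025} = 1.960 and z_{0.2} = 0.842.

n₁ = 28

With allocation ratio k = n₂/n₁ = 2, Var(x̄₁−x̄₂) = σ²(1/n₁ + 1/(k·n₁)) = σ²·(k+1)/(k·n₁).
So n₁ = (1 + 1/k)·((z_{α/2} + z_β)/d)² = 1.500 × (2.802/0.65)².
n₁ = 1.500 × 18.58 = 27.9.
Round up: n₁ = 28, giving n₂ = 2 × 28 = 56.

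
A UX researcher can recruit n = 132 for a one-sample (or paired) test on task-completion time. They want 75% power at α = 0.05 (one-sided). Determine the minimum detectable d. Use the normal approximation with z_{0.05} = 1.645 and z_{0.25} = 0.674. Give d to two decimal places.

d_min ≈ 0.20

For a single sample (or paired design) of n = 132: d_min = (z_{α} + z_β)/√n.
z-sum = 1.645 + 0.674 = 2.319.
d_min = 2.319 / √132 = 2.319 / 11.489 = 0.202.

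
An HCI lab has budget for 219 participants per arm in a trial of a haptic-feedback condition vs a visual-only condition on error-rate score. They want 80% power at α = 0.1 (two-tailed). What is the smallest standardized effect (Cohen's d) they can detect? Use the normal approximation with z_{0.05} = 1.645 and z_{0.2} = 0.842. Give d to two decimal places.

d_min ≈ 0.24

For two independent groups of n = 219 each: d_min = (z_{α/2} + z_β)·√(2/n).
z-sum = 1.645 + 0.842 = 2.487.
d_min = 2.487 × √(2/219) = 2.487 × 0.0956 = 0.238.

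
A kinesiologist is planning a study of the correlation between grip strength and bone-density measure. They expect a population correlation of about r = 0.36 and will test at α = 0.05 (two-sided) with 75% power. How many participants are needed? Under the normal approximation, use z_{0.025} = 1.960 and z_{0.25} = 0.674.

Fisher's z: C = ½·ln((1+r)/(1−r)) = ½·ln(2.1250) = 0.3769.
n = ((z_{α/2} + z_β)/C)² + 3.
(1.960 + 0.674) / 0.3769 = 2.634 / 0.3769 = 6.989.
n = 6.989² + 3 = 48.84 + 3 = 51.8.
Round up.

n = 52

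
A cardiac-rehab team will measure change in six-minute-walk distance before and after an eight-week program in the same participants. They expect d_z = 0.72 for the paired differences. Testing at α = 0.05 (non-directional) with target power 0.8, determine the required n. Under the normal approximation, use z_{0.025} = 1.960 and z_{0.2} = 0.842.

n = 16 pairs

For a paired (one-sample on differences) test: n = ((z_{α/2} + z_β) / d)².
z_{α/2} + z_β = 1.960 + 0.842 = 2.802.
n = (2.802 / 0.72)² = 3.892² = 15.15.
Round up.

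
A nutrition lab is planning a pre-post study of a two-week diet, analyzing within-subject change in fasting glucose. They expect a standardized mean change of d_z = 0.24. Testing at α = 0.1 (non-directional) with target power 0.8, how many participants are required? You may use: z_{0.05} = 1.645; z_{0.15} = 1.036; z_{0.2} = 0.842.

n = 108 pairs

For a paired (one-sample on differences) test: n = ((z_{α/2} + z_β) / d)².
z_{α/2} + z_β = 1.645 + 0.842 = 2.487.
n = (2.487 / 0.24)² = 10.363² = 107.38.
Round up.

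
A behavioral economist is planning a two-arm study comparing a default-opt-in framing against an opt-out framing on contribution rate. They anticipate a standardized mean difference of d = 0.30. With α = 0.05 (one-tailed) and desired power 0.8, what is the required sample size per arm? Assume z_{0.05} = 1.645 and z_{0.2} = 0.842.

n = 138 per group

For two independent groups with equal n: n = 2·((z_{α} + z_β) / d)².
z_{α} + z_β = 1.645 + 0.842 = 2.487.
n = 2 × (2.487 / 0.30)² = 2 × 8.290² = 2 × 68.72 = 137.4.
Round up to the next whole participant.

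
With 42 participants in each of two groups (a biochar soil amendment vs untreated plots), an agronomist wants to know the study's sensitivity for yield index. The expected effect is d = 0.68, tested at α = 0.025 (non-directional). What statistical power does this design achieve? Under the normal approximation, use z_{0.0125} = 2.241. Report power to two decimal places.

For two equal groups, power = Φ(d·√(n/2) − z_{α/2}).
d·√(n/2) = 0.68 × √(42/2) = 0.68 × 4.583 = 3.116.
z_β = 3.116 − 2.241 = 0.875.
Power = Φ(0.875) = 0.809.

power ≈ 0.81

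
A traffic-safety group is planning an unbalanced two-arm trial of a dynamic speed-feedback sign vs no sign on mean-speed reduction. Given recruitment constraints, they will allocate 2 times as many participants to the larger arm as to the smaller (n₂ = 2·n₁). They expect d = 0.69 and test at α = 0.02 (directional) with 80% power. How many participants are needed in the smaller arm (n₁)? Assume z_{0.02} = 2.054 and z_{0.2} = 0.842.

n₁ = 27

With allocation ratio k = n₂/n₁ = 2, Var(x̄₁−x̄₂) = σ²(1/n₁ + 1/(k·n₁)) = σ²·(k+1)/(k·n₁).
So n₁ = (1 + 1/k)·((z_{α} + z_β)/d)² = 1.500 × (2.896/0.69)².
n₁ = 1.500 × 17.62 = 26.4.
Round up: n₁ = 27, giving n₂ = 2 × 27 = 54.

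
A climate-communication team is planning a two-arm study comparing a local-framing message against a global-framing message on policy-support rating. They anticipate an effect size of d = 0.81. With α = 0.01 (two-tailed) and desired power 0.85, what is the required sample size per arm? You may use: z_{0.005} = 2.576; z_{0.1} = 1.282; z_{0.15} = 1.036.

For two independent groups with equal n: n = 2·((z_{α/2} + z_β) / d)².
z_{α/2} + z_β = 2.576 + 1.036 = 3.612.
n = 2 × (3.612 / 0.81)² = 2 × 4.459² = 2 × 19.88 = 39.8.
Round up to the next whole participant.

n = 40 per group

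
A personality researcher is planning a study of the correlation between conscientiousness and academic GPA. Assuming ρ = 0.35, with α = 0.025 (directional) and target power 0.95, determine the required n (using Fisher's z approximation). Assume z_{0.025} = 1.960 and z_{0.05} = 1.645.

n = 101

Fisher's z: C = ½·ln((1+r)/(1−r)) = ½·ln(2.0769) = 0.3654.
n = ((z_{α} + z_β)/C)² + 3.
(1.960 + 1.645) / 0.3654 = 3.605 / 0.3654 = 9.866.
n = 9.866² + 3 = 97.34 + 3 = 100.3.
Round up.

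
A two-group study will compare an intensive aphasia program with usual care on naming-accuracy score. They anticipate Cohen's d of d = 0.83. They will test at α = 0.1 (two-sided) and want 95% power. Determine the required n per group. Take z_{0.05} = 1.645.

n = 32 per group

For two independent groups with equal n: n = 2·((z_{α/2} + z_β) / d)².
z_{α/2} + z_β = 1.645 + 1.645 = 3.290.
n = 2 × (3.290 / 0.83)² = 2 × 3.964² = 2 × 15.71 = 31.4.
Round up to the next whole participant.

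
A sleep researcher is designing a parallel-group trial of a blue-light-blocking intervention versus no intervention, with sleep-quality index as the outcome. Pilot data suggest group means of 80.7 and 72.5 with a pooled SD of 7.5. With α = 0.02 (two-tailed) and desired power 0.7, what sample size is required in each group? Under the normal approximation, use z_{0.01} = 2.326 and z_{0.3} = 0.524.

Cohen's d = |M₁ − M₂| / SD_pooled = |80.7 − 72.5| / 7.5 = 8.2 / 7.5 = 1.093.
For two independent groups with equal n: n = 2·((z_{α/2} + z_β) / d)².
z_{α/2} + z_β = 2.326 + 0.524 = 2.850.
n = 2 × (2.850 / 1.093)² = 2 × 2.608² = 2 × 6.80 = 13.6.
Round up to the next whole participant.

n = 14 per group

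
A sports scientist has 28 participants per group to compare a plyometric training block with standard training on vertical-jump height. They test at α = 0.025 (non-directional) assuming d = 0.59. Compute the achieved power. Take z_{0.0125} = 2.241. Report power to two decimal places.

For two equal groups, power = Φ(d·√(n/2) − z_{α/2}).
d·√(n/2) = 0.59 × √(28/2) = 0.59 × 3.742 = 2.208.
z_β = 2.208 − 2.241 = -0.033.
Power = Φ(-0.033) = 0.487.

power ≈ 0.49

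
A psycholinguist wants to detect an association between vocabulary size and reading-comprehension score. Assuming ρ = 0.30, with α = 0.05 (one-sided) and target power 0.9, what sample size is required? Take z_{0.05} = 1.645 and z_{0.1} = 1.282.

Fisher's z: C = ½·ln((1+r)/(1−r)) = ½·ln(1.8571) = 0.3095.
n = ((z_{α} + z_β)/C)² + 3.
(1.645 + 1.282) / 0.3095 = 2.927 / 0.3095 = 9.457.
n = 9.457² + 3 = 89.44 + 3 = 92.4.
Round up.

n = 93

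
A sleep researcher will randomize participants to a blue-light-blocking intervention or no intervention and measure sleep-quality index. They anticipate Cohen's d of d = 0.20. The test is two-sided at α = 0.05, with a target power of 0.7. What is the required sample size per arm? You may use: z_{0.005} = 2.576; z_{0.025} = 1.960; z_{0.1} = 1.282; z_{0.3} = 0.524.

For two independent groups with equal n: n = 2·((z_{α/2} + z_β) / d)².
z_{α/2} + z_β = 1.960 + 0.524 = 2.484.
n = 2 × (2.484 / 0.20)² = 2 × 12.420² = 2 × 154.26 = 308.5.
Round up to the next whole participant.

n = 309 per group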